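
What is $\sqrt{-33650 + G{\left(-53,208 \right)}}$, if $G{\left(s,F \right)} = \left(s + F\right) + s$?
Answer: $2 i \sqrt{8387} \approx 183.16 i$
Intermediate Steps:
$G{\left(s,F \right)} = F + 2 s$ ($G{\left(s,F \right)} = \left(F + s\right) + s = F + 2 s$)
$\sqrt{-33650 + G{\left(-53,208 \right)}} = \sqrt{-33650 + \left(208 + 2 \left(-53\right)\right)} = \sqrt{-33650 + \left(208 - 106\right)} = \sqrt{-33650 + 102} = \sqrt{-33548} = 2 i \sqrt{8387}$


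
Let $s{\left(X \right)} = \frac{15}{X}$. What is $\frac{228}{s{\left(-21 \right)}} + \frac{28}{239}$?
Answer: $- \frac{381304}{1195} \approx -319.08$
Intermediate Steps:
$\frac{228}{s{\left(-21 \right)}} + \frac{28}{239} = \frac{228}{15 \frac{1}{-21}} + \frac{28}{239} = \frac{228}{15 \left(- \frac{1}{21}\right)} + 28 \cdot \frac{1}{239} = \frac{228}{- \frac{5}{7}} + \frac{28}{239} = 228 \left(- \frac{7}{5}\right) + \frac{28}{239} = - \frac{1596}{5} + \frac{28}{239} = - \frac{381304}{1195}$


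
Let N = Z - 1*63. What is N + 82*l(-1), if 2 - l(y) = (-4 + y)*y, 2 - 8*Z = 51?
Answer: -2521/8 ≈ -315.13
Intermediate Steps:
Z = -49/8 (Z = 1/4 - 1/8*51 = 1/4 - 51/8 = -49/8 ≈ -6.1250)
N = -553/8 (N = -49/8 - 1*63 = -49/8 - 63 = -553/8 ≈ -69.125)
l(y) = 2 - y*(-4 + y) (l(y) = 2 - (-4 + y)*y = 2 - y*(-4 + y))
N + 82*l(-1) = -553/8 + 82*(2 - 1*(-1)**2 + 4*(-1)) = -553/8 + 82*(2 - 1*1 - 4) = -553/8 + 82*(2 - 1 - 4) = -553/8 + 82*(-3) = -553/8 - 246 = -2521/8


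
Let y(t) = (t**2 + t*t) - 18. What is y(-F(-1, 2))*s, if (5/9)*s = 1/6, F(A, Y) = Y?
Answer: -3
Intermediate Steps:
s = 3/10 (s = (9/5)/6 = (9/5)*(1/6) = 3/10 ≈ 0.30000)
y(t) = -18 + 2*t**2 (y(t) = (t**2 + t**2) - 18 = 2*t**2 - 18 = -18 + 2*t**2)
y(-F(-1, 2))*s = (-18 + 2*(-1*2)**2)*(3/10) = (-18 + 2*(-2)**2)*(3/10) = (-18 + 2*4)*(3/10) = (-18 + 8)*(3/10) = -10*3/10 = -3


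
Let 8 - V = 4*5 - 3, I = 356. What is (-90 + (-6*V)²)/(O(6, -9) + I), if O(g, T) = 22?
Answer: 157/21 ≈ 7.4762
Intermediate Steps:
V = -9 (V = 8 - (4*5 - 3) = 8 - (20 - 3) = 8 - 1*17 = 8 - 17 = -9)
(-90 + (-6*V)²)/(O(6, -9) + I) = (-90 + (-6*(-9))²)/(22 + 356) = (-90 + 54²)/378 = (-90 + 2916)*(1/378) = 2826*(1/378) = 157/21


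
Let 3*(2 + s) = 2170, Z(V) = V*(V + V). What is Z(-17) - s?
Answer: -430/3 ≈ -143.33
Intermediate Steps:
Z(V) = 2*V² (Z(V) = V*(2*V) = 2*V²)
s = 2164/3 (s = -2 + (⅓)*2170 = -2 + 2170/3 = 2164/3 ≈ 721.33)
Z(-17) - s = 2*(-17)² - 1*2164/3 = 2*289 - 2164/3 = 578 - 2164/3 = -430/3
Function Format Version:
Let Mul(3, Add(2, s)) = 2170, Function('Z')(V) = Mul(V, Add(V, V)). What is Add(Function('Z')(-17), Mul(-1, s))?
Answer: Rational(-430, 3) ≈ -143.33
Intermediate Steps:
Function('Z')(V) = Mul(2, Pow(V, 2)) (Function('Z')(V) = Mul(V, Mul(2, V)) = Mul(2, Pow(V, 2)))
s = Rational(2164, 3) (s = Add(-2, Mul(Rational(1, 3), 2170)) = Add(-2, Rational(2170, 3)) = Rational(2164, 3) ≈ 721.33)
Add(Function('Z')(-17), Mul(-1, s)) = Add(Mul(2, Pow(-17, 2)), Mul(-1, Rational(2164, 3))) = Add(Mul(2, 289), Rational(-2164, 3)) = Add(578, Rational(-2164, 3)) = Rational(-430, 3)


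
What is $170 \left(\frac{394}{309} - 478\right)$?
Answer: $- \frac{25042360}{309} \approx -81043.0$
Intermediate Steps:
$170 \left(\frac{394}{309} - 478\right) = 170 \left(- \frac{147308}{309}\right) = - \frac{25042360}{309}$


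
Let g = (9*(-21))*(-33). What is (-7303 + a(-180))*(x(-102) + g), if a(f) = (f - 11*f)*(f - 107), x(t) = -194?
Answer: -3165945829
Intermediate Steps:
g = 6237 (g = -189*(-33) = 6237)
a(f) = -10*f*(-107 + f) (a(f) = (-10*f)*(-107 + f) = -10*f*(-107 + f))
(-7303 + a(-180))*(x(-102) + g) = (-7303 + 10*(-180)*(107 - 1*(-180)))*(-194 + 6237) = (-7303 + 10*(-180)*(107 + 180))*6043 = (-7303 + 10*(-180)*287)*6043 = (-7303 - 516600)*6043 = -523903*6043 = -3165945829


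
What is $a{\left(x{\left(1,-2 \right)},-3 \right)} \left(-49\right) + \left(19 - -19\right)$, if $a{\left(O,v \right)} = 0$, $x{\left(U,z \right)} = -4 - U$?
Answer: $38$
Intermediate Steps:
$a{\left(x{\left(1,-2 \right)},-3 \right)} \left(-49\right) + \left(19 - -19\right) = 0 \left(-49\right) + \left(19 - -19\right) = 0 + \left(19 + 19\right) = 0 + 38 = 38$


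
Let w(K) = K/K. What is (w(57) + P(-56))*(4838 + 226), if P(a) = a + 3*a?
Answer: -1129272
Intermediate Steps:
P(a) = 4*a
w(K) = 1
(w(57) + P(-56))*(4838 + 226) = (1 + 4*(-56))*(4838 + 226) = (1 - 224)*5064 = -223*5064 = -1129272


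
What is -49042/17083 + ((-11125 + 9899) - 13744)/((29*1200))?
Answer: -65413137/19816280 ≈ -3.3010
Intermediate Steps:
-49042/17083 + ((-11125 + 9899) - 13744)/((29*1200)) = -49042*1/17083 + (-1226 - 13744)/34800 = -49042/17083 - 14970*1/34800 = -49042/17083 - 499/1160 = -65413137/19816280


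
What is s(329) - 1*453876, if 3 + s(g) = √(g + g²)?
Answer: -453879 + √108570 ≈ -4.5355e+5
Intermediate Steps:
s(g) = -3 + √(g + g²)
s(329) - 1*453876 = (-3 + √(329*(1 + 329))) - 1*453876 = (-3 + √(329*330)) - 453876 = (-3 + √108570) - 453876 = -453879 + √108570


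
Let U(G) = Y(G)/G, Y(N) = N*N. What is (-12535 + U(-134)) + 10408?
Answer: -2261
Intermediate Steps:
Y(N) = N²
U(G) = G (U(G) = G²/G = G)
(-12535 + U(-134)) + 10408 = (-12535 - 134) + 10408 = -12669 + 10408 = -2261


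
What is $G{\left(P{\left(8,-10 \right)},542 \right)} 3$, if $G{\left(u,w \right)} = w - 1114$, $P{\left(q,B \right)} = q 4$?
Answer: $-1716$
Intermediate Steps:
$P{\left(q,B \right)} = 4 q$
$G{\left(u,w \right)} = -1114 + w$
$G{\left(P{\left(8,-10 \right)},542 \right)} 3 = \left(-1114 + 542\right) 3 = \left(-572\right) 3 = -1716$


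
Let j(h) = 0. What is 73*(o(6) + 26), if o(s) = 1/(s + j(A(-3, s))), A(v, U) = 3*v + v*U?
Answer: 11461/6 ≈ 1910.2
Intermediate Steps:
A(v, U) = 3*v + U*v
o(s) = 1/s (o(s) = 1/(s + 0) = 1/s)
73*(o(6) + 26) = 73*(1/6 + 26) = 73*(⅙ + 26) = 73*(157/6) = 11461/6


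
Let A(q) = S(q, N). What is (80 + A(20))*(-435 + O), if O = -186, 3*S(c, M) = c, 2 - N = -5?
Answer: -53820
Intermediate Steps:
N = 7 (N = 2 - 1*(-5) = 2 + 5 = 7)
S(c, M) = c/3
A(q) = q/3
(80 + A(20))*(-435 + O) = (80 + (⅓)*20)*(-435 - 186) = (80 + 20/3)*(-621) = (260/3)*(-621) = -53820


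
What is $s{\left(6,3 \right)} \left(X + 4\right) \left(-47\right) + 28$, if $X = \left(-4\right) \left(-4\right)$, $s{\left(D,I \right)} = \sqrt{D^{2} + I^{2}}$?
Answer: $28 - 2820 \sqrt{5} \approx -6277.7$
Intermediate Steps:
$X = 16$
$s{\left(6,3 \right)} \left(X + 4\right) \left(-47\right) + 28 = \sqrt{6^{2} + 3^{2}} \left(16 + 4\right) \left(-47\right) + 28 = \sqrt{36 + 9} \cdot 20 \left(-47\right) + 28 = \sqrt{45} \cdot 20 \left(-47\right) + 28 = 3 \sqrt{5} \cdot 20 \left(-47\right) + 28 = 60 \sqrt{5} \left(-47\right) + 28 = - 2820 \sqrt{5} + 28 = 28 - 2820 \sqrt{5}$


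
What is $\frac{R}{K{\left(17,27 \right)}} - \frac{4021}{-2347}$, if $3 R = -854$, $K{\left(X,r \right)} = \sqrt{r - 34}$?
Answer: $\frac{4021}{2347} + \frac{122 i \sqrt{7}}{3} \approx 1.7133 + 107.59 i$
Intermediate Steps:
$K{\left(X,r \right)} = \sqrt{-34 + r}$
$R = - \frac{854}{3}$ ($R = \frac{1}{3} \left(-854\right) = - \frac{854}{3} \approx -284.67$)
$\frac{R}{K{\left(17,27 \right)}} - \frac{4021}{-2347} = - \frac{854}{3 \sqrt{-34 + 27}} - \frac{4021}{-2347} = - \frac{854}{3 \sqrt{-7}} - - \frac{4021}{2347} = - \frac{854}{3 i \sqrt{7}} + \frac{4021}{2347} = - \frac{854 \left(- \frac{i \sqrt{7}}{7}\right)}{3} + \frac{4021}{2347} = \frac{122 i \sqrt{7}}{3} + \frac{4021}{2347} = \frac{4021}{2347} + \frac{122 i \sqrt{7}}{3}$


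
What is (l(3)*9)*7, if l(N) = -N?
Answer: -189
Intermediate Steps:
(l(3)*9)*7 = (-1*3*9)*7 = -3*9*7 = -27*7 = -189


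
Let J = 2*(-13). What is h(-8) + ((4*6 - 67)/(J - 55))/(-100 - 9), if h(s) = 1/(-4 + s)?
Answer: -3115/35316 ≈ -0.088204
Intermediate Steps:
J = -26
h(-8) + ((4*6 - 67)/(J - 55))/(-100 - 9) = 1/(-4 - 8) + ((4*6 - 67)/(-26 - 55))/(-100 - 9) = 1/(-12) + ((24 - 67)/(-81))/(-109) = -1/12 - 43*(-1/81)*(-1/109) = -1/12 + (43/81)*(-1/109) = -1/12 - 43/8829 = -3115/35316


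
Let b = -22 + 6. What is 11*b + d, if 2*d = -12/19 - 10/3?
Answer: -10145/57 ≈ -177.98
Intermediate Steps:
b = -16
d = -113/57 (d = (-12/19 - 10/3)/2 = (1/2)*(-226/57) = -113/57 ≈ -1.9825)
11*b + d = 11*(-16) - 113/57 = -176 - 113/57 = -10145/57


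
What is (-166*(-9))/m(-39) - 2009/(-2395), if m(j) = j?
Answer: -1166593/31135 ≈ -37.469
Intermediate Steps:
(-166*(-9))/m(-39) - 2009/(-2395) = -166*(-9)/(-39) - 2009/(-2395) = 1494*(-1/39) - 2009*(-1/2395) = -498/13 + 2009/2395 = -1166593/31135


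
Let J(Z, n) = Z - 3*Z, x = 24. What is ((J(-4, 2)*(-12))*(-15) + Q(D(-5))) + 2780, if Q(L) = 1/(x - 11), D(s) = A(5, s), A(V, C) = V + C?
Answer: 54861/13 ≈ 4220.1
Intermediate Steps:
A(V, C) = C + V
D(s) = 5 + s (D(s) = s + 5 = 5 + s)
J(Z, n) = -2*Z
Q(L) = 1/13 (Q(L) = 1/(24 - 11) = 1/13)
((J(-4, 2)*(-12))*(-15) + Q(D(-5))) + 2780 = ((-2*(-4)*(-12))*(-15) + 1/13) + 2780 = ((8*(-12))*(-15) + 1/13) + 2780 = (-96*(-15) + 1/13) + 2780 = (1440 + 1/13) + 2780 = 18721/13 + 2780 = 54861/13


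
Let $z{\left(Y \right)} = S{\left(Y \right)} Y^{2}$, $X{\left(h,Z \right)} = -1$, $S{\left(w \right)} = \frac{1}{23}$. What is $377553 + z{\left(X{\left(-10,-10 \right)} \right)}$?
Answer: $\frac{8683720}{23} \approx 3.7755 \cdot 10^{5}$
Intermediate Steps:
$S{\left(w \right)} = \frac{1}{23}$
$z{\left(Y \right)} = \frac{Y^{2}}{23}$
$377553 + z{\left(X{\left(-10,-10 \right)} \right)} = 377553 + \frac{\left(-1\right)^{2}}{23} = 377553 + \frac{1}{23} \cdot 1 = 377553 + \frac{1}{23} = \frac{8683720}{23}$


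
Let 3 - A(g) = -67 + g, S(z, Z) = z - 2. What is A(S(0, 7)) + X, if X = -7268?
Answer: -7196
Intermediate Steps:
S(z, Z) = -2 + z
A(g) = 70 - g (A(g) = 3 - (-67 + g) = 3 + (67 - g) = 70 - g)
A(S(0, 7)) + X = (70 - (-2 + 0)) - 7268 = (70 - 1*(-2)) - 7268 = (70 + 2) - 7268 = 72 - 7268 = -7196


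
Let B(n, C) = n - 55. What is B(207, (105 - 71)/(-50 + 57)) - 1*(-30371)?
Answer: 30523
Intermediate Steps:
B(n, C) = -55 + n
B(207, (105 - 71)/(-50 + 57)) - 1*(-30371) = (-55 + 207) - 1*(-30371) = 152 + 30371 = 30523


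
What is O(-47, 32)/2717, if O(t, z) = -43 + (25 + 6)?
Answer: -12/2717 ≈ -0.0044166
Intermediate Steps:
O(t, z) = -12 (O(t, z) = -43 + 31 = -12)
O(-47, 32)/2717 = -12/2717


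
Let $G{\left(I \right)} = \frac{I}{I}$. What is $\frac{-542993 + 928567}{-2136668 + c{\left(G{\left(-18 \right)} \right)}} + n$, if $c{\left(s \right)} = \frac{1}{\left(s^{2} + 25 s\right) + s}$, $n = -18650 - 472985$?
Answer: $- \frac{28362450767723}{57690035} \approx -4.9164 \cdot 10^{5}$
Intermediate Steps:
$G{\left(I \right)} = 1$
$n = -491635$
$c{\left(s \right)} = \frac{1}{s^{2} + 26 s}$
$\frac{-542993 + 928567}{-2136668 + c{\left(G{\left(-18 \right)} \right)}} + n = \frac{-542993 + 928567}{-2136668 + \frac{1}{1 \left(26 + 1\right)}} - 491635 = \frac{385574}{-2136668 + 1 \cdot \frac{1}{27}} - 491635 = \frac{385574}{-2136668 + \frac{1}{27}} - 491635 = \frac{385574}{- \frac{57690035}{27}} - 491635 = 385574 \left(- \frac{27}{57690035}\right) - 491635 = - \frac{10410498}{57690035} - 491635 = - \frac{28362450767723}{57690035}$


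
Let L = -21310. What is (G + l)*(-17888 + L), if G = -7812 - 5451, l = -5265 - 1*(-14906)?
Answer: 141975156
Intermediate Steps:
l = 9641 (l = -5265 + 14906 = 9641)
G = -13263
(G + l)*(-17888 + L) = (-13263 + 9641)*(-17888 - 21310) = -3622*(-39198) = 141975156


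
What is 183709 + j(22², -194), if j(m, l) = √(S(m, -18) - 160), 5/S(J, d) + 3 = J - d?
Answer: 183709 + I*√39837665/499 ≈ 1.8371e+5 + 12.649*I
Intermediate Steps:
S(J, d) = 5/(-3 + J - d) (S(J, d) = 5/(-3 + (J - d)) = 5/(-3 + J - d))
j(m, l) = √(-160 - 5/(-15 - m)) (j(m, l) = √(-5/(3 - 18 - m) - 160) = √(-5/(-15 - m) - 160) = √(-160 - 5/(-15 - m)))
183709 + j(22², -194) = 183709 + √5*√((479 + 32*22²)/(-15 - 1*22²)) = 183709 + √5*√((479 + 32*484)/(-15 - 1*484)) = 183709 + √5*√((479 + 15488)/(-15 - 484)) = 183709 + √5*√(15967/(-499)) = 183709 + √5*√(-1/499*15967) = 183709 + √5*√(-15967/499) = 183709 + √5*(I*√7967533/499) = 183709 + I*√39837665/499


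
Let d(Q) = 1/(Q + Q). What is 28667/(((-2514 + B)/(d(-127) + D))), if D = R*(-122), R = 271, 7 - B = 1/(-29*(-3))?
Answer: 20944229540721/55399940 ≈ 3.7806e+5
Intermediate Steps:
B = 608/87 (B = 7 - 1/((-29*(-3))) = 7 - 1/87 = 608/87 ≈ 6.9885)
D = -33062 (D = 271*(-122) = -33062)
d(Q) = 1/(2*Q)
28667/(((-2514 + B)/(d(-127) + D))) = 28667/(((-2514 + 608/87)/((½)/(-127) - 33062))) = 28667/((-218110/(87*((½)*(-1/127) - 33062)))) = 28667/((-218110/(87*(-1/254 - 33062)))) = 28667/((-218110/(87*(-8397749/254)))) = 28667/((-218110/87*(-254/8397749))) = 28667/(55399940/730604163) = 28667*(730604163/55399940) = 20944229540721/55399940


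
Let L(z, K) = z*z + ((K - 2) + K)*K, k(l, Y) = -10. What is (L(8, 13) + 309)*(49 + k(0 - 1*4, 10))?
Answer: 26715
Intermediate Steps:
L(z, K) = z**2 + K*(-2 + 2*K) (L(z, K) = z**2 + ((-2 + K) + K)*K = z**2 + (-2 + 2*K)*K = z**2 + K*(-2 + 2*K))
(L(8, 13) + 309)*(49 + k(0 - 1*4, 10)) = ((8**2 - 2*13 + 2*13**2) + 309)*(49 - 10) = ((64 - 26 + 2*169) + 309)*39 = ((64 - 26 + 338) + 309)*39 = (376 + 309)*39 = 685*39 = 26715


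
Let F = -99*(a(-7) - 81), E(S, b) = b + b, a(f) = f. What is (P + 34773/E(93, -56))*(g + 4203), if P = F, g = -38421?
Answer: -16099072839/56 ≈ -2.8748e+8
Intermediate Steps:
E(S, b) = 2*b
F = 8712 (F = -99*(-7 - 81) = -99*(-88) = 8712)
P = 8712
(P + 34773/E(93, -56))*(g + 4203) = (8712 + 34773/((2*(-56))))*(-38421 + 4203) = (8712 + 34773/(-112))*(-34218) = (8712 + 34773*(-1/112))*(-34218) = (8712 - 34773/112)*(-34218) = (940971/112)*(-34218) = -16099072839/56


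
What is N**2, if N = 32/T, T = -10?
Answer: 256/25 ≈ 10.240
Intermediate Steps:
N = -16/5 (N = 32/(-10) = 32*(-1/10) = -16/5 ≈ -3.2000)
N**2 = (-16/5)**2 = 256/25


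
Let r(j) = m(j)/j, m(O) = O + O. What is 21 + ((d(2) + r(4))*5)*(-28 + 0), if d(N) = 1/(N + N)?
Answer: -294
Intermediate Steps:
m(O) = 2*O
d(N) = 1/(2*N)
r(j) = 2 (r(j) = (2*j)/j = 2)
21 + ((d(2) + r(4))*5)*(-28 + 0) = 21 + (((½)/2 + 2)*5)*(-28 + 0) = 21 + (((½)*(½) + 2)*5)*(-28) = 21 + ((¼ + 2)*5)*(-28) = 21 + ((9/4)*5)*(-28) = 21 + (45/4)*(-28) = 21 - 315 = -294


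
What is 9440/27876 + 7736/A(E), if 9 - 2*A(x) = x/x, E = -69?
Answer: 13480406/6969 ≈ 1934.3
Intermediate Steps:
A(x) = 4 (A(x) = 9/2 - x/(2*x) = 9/2 - 1/2*1 = 9/2 - 1/2 = 4)
9440/27876 + 7736/A(E) = 9440/27876 + 7736/4 = 9440*(1/27876) + 7736*(1/4) = 2360/6969 + 1934 = 13480406/6969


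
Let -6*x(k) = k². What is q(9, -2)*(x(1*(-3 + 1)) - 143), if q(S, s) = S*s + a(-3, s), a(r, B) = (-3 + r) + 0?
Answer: 3448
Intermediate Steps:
a(r, B) = -3 + r
q(S, s) = -6 + S*s (q(S, s) = S*s + (-3 - 3) = S*s - 6 = -6 + S*s)
x(k) = -k²/6
q(9, -2)*(x(1*(-3 + 1)) - 143) = (-6 + 9*(-2))*(-(-3 + 1)²/6 - 143) = (-6 - 18)*(-(1*(-2))²/6 - 143) = -24*(-⅙*(-2)² - 143) = -24*(-⅙*4 - 143) = -24*(-⅔ - 143) = -24*(-431/3) = 3448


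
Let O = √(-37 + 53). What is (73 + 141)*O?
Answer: 856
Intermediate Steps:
O = 4 (O = √16 = 4)
(73 + 141)*O = (73 + 141)*4 = 214*4 = 856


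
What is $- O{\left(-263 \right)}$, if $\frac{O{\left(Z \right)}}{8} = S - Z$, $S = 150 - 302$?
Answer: $-888$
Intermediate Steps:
$S = -152$ ($S = 150 - 302 = -152$)
$O{\left(Z \right)} = -1216 - 8 Z$ ($O{\left(Z \right)} = 8 \left(-152 - Z\right) = -1216 - 8 Z$)
$- O{\left(-263 \right)} = - (-1216 - -2104) = - (-1216 + 2104) = \left(-1\right) 888 = -888$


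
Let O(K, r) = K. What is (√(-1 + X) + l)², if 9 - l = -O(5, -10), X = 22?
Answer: (14 + √21)² ≈ 345.31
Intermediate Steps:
l = 14 (l = 9 - (-1)*5 = 9 - 1*(-5) = 9 + 5 = 14)
(√(-1 + X) + l)² = (√(-1 + 22) + 14)² = (√21 + 14)² = (14 + √21)²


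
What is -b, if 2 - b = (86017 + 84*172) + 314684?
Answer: 415147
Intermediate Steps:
b = -415147 (b = 2 - ((86017 + 84*172) + 314684) = 2 - ((86017 + 14448) + 314684) = 2 - (100465 + 314684) = 2 - 1*415149 = 2 - 415149 = -415147)
-b = -1*(-415147) = 415147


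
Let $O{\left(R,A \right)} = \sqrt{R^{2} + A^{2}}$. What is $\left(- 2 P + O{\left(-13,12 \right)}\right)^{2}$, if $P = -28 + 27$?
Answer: $\left(2 + \sqrt{313}\right)^{2} \approx 387.77$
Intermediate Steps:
$P = -1$
$O{\left(R,A \right)} = \sqrt{A^{2} + R^{2}}$
$\left(- 2 P + O{\left(-13,12 \right)}\right)^{2} = \left(\left(-2\right) \left(-1\right) + \sqrt{12^{2} + \left(-13\right)^{2}}\right)^{2} = \left(2 + \sqrt{144 + 169}\right)^{2} = \left(2 + \sqrt{313}\right)^{2}$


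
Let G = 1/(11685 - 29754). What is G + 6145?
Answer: 111034004/18069 ≈ 6145.0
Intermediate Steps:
G = -1/18069 (G = 1/(-18069) = -1/18069 ≈ -5.5343e-5)
G + 6145 = -1/18069 + 6145 = 111034004/18069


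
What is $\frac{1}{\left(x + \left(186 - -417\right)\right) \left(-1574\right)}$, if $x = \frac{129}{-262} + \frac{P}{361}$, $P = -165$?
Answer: $- \frac{47291}{44814256689} \approx -1.0553 \cdot 10^{-6}$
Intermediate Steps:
$x = - \frac{89799}{94582}$ ($x = \frac{129}{-262} - \frac{165}{361} = 129 \left(- \frac{1}{262}\right) - \frac{165}{361} = - \frac{129}{262} - \frac{165}{361} = - \frac{89799}{94582} \approx -0.94943$)
$\frac{1}{\left(x + \left(186 - -417\right)\right) \left(-1574\right)} = \frac{1}{\left(- \frac{89799}{94582} + \left(186 - -417\right)\right) \left(-1574\right)} = \frac{1}{\left(- \frac{89799}{94582} + \left(186 + 417\right)\right) \left(-1574\right)} = \frac{1}{\left(- \frac{89799}{94582} + 603\right) \left(-1574\right)} = \frac{1}{\frac{56943147}{94582} \left(-1574\right)} = \frac{1}{- \frac{44814256689}{47291}} = - \frac{47291}{44814256689}$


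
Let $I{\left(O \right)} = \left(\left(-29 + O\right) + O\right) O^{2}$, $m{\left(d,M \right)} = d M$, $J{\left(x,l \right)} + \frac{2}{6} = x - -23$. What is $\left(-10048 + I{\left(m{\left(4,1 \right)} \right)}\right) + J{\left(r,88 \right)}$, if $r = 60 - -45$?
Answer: $- \frac{30769}{3} \approx -10256.0$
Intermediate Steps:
$r = 105$ ($r = 60 + 45 = 105$)
$J{\left(x,l \right)} = \frac{68}{3} + x$ ($J{\left(x,l \right)} = - \frac{1}{3} + \left(x - -23\right) = - \frac{1}{3} + \left(x + 23\right) = - \frac{1}{3} + \left(23 + x\right) = \frac{68}{3} + x$)
$m{\left(d,M \right)} = M d$
$I{\left(O \right)} = O^{2} \left(-29 + 2 O\right)$ ($I{\left(O \right)} = \left(-29 + 2 O\right) O^{2} = O^{2} \left(-29 + 2 O\right)$)
$\left(-10048 + I{\left(m{\left(4,1 \right)} \right)}\right) + J{\left(r,88 \right)} = \left(-10048 + \left(1 \cdot 4\right)^{2} \left(-29 + 2 \cdot 1 \cdot 4\right)\right) + \left(\frac{68}{3} + 105\right) = \left(-10048 + 4^{2} \left(-29 + 2 \cdot 4\right)\right) + \frac{383}{3} = \left(-10048 + 16 \left(-29 + 8\right)\right) + \frac{383}{3} = \left(-10048 + 16 \left(-21\right)\right) + \frac{383}{3} = \left(-10048 - 336\right) + \frac{383}{3} = -10384 + \frac{383}{3} = - \frac{30769}{3}$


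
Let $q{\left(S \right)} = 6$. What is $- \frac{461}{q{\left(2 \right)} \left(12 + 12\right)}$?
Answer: $- \frac{461}{144} \approx -3.2014$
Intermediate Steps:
$- \frac{461}{q{\left(2 \right)} \left(12 + 12\right)} = - \frac{461}{6 \left(12 + 12\right)} = - \frac{461}{6 \cdot 24} = - \frac{461}{144}$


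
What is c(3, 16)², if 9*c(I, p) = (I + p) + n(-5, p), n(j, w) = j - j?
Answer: 361/81 ≈ 4.4568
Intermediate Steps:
n(j, w) = 0
c(I, p) = I/9 + p/9 (c(I, p) = ((I + p) + 0)/9 = (I + p)/9 = I/9 + p/9)
c(3, 16)² = ((⅑)*3 + (⅑)*16)² = (⅓ + 16/9)² = (19/9)² = 361/81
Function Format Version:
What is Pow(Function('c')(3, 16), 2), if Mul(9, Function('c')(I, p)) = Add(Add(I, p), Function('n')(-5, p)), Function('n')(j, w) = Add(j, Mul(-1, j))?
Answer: Rational(361, 81) ≈ 4.4568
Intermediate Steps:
Function('n')(j, w) = 0
Function('c')(I, p) = Add(Mul(Rational(1, 9), I), Mul(Rational(1, 9), p)) (Function('c')(I, p) = Mul(Rational(1, 9), Add(Add(I, p), 0)) = Mul(Rational(1, 9), Add(I, p)) = Add(Mul(Rational(1, 9), I), Mul(Rational(1, 9), p)))
Pow(Function('c')(3, 16), 2) = Pow(Add(Mul(Rational(1, 9), 3), Mul(Rational(1, 9), 16)), 2) = Pow(Add(Rational(1, 3), Rational(16, 9)), 2) = Pow(Rational(19, 9), 2) = Rational(361, 81)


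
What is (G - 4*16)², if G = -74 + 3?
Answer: 18225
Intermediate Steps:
G = -71
(G - 4*16)² = (-71 - 4*16)² = (-71 - 64)² = (-135)² = 18225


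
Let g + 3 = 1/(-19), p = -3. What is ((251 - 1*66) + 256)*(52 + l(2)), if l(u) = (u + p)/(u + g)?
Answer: 467019/20 ≈ 23351.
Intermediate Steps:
g = -58/19 (g = -3 + 1/(-19) = -3 - 1/19 = -58/19 ≈ -3.0526)
l(u) = (-3 + u)/(-58/19 + u) (l(u) = (u - 3)/(u - 58/19) = (-3 + u)/(-58/19 + u))
((251 - 1*66) + 256)*(52 + l(2)) = ((251 - 1*66) + 256)*(52 + 19*(-3 + 2)/(-58 + 19*2)) = ((251 - 66) + 256)*(52 + 19*(-1)/(-58 + 38)) = (185 + 256)*(52 + 19*(-1)/(-20)) = 441*(52 + 19*(-1/20)*(-1)) = 441*(52 + 19/20) = 441*(1059/20) = 467019/20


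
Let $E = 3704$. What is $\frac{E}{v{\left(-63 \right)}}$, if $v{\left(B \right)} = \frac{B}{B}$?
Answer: $3704$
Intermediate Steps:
$v{\left(B \right)} = 1$
$\frac{E}{v{\left(-63 \right)}} = \frac{3704}{1} = 3704 \cdot 1 = 3704$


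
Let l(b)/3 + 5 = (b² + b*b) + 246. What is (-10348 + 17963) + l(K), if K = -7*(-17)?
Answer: 93304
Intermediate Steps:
K = 119
l(b) = 723 + 6*b² (l(b) = -15 + 3*((b² + b*b) + 246) = -15 + 3*((b² + b²) + 246) = -15 + 3*(2*b² + 246) = -15 + 3*(246 + 2*b²) = -15 + (738 + 6*b²) = 723 + 6*b²)
(-10348 + 17963) + l(K) = (-10348 + 17963) + (723 + 6*119²) = 7615 + (723 + 6*14161) = 7615 + (723 + 84966) = 7615 + 85689 = 93304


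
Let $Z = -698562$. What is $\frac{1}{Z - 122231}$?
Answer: $- \frac{1}{820793} \approx -1.2183 \cdot 10^{-6}$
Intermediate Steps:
$\frac{1}{Z - 122231} = \frac{1}{-698562 - 122231} = \frac{1}{-820793} = - \frac{1}{820793}$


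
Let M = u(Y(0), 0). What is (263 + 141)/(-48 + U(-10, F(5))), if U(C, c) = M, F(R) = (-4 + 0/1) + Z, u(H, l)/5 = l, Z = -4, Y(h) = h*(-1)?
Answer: -101/12 ≈ -8.4167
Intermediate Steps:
Y(h) = -h
u(H, l) = 5*l
M = 0 (M = 5*0 = 0)
F(R) = -8 (F(R) = (-4 + 0/1) - 4 = (-4 + 0*1) - 4 = (-4 + 0) - 4 = -4 - 4 = -8)
U(C, c) = 0
(263 + 141)/(-48 + U(-10, F(5))) = (263 + 141)/(-48 + 0) = 404/(-48) = 404*(-1/48) = -101/12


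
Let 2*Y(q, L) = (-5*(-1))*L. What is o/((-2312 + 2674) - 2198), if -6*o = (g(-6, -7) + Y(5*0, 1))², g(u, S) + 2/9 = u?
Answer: 4489/3569184 ≈ 0.0012577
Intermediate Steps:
Y(q, L) = 5*L/2 (Y(q, L) = ((-5*(-1))*L)/2 = (5*L)/2 = 5*L/2)
g(u, S) = -2/9 + u
o = -4489/1944 (o = -((-2/9 - 6) + (5/2)*1)²/6 = -(-56/9 + 5/2)²/6 = -(-67/18)²/6 = -⅙*4489/324 = -4489/1944 ≈ -2.3092)
o/((-2312 + 2674) - 2198) = -4489/(1944*((-2312 + 2674) - 2198)) = -4489/(1944*(362 - 2198)) = -4489/1944/(-1836) = -4489/1944*(-1/1836) = 4489/3569184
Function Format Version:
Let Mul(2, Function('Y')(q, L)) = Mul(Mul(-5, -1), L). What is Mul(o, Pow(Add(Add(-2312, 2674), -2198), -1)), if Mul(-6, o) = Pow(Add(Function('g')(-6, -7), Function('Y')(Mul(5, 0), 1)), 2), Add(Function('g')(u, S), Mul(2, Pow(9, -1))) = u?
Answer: Rational(4489, 3569184) ≈ 0.0012577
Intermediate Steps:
Function('Y')(q, L) = Mul(Rational(5, 2), L) (Function('Y')(q, L) = Mul(Rational(1, 2), Mul(Mul(-5, -1), L)) = Mul(Rational(1, 2), Mul(5, L)) = Mul(Rational(5, 2), L))
Function('g')(u, S) = Add(Rational(-2, 9), u)
o = Rational(-4489, 1944) (o = Mul(Rational(-1, 6), Pow(Add(Add(Rational(-2, 9), -6), Mul(Rational(5, 2), 1)), 2)) = Mul(Rational(-1, 6), Pow(Add(Rational(-56, 9), Rational(5, 2)), 2)) = Mul(Rational(-1, 6), Pow(Rational(-67, 18), 2)) = Mul(Rational(-1, 6), Rational(4489, 324)) = Rational(-4489, 1944) ≈ -2.3092)
Mul(o, Pow(Add(Add(-2312, 2674), -2198), -1)) = Mul(Rational(-4489, 1944), Pow(Add(Add(-2312, 2674), -2198), -1)) = Mul(Rational(-4489, 1944), Pow(Add(362, -2198), -1)) = Mul(Rational(-4489, 1944), Pow(-1836, -1)) = Mul(Rational(-4489, 1944), Rational(-1, 1836)) = Rational(4489, 3569184)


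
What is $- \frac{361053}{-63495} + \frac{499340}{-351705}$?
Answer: $\frac{2117301157}{496255755} \approx 4.2666$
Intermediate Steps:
$- \frac{361053}{-63495} + \frac{499340}{-351705} = \left(-361053\right) \left(- \frac{1}{63495}\right) + 499340 \left(- \frac{1}{351705}\right) = \frac{40117}{7055} - \frac{99868}{70341} = \frac{2117301157}{496255755}$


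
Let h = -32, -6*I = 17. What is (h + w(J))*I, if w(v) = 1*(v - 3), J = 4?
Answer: 527/6 ≈ 87.833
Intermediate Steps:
w(v) = -3 + v (w(v) = 1*(-3 + v) = -3 + v)
I = -17/6 (I = -⅙*17 = -17/6 ≈ -2.8333)
(h + w(J))*I = (-32 + (-3 + 4))*(-17/6) = (-32 + 1)*(-17/6) = -31*(-17/6) = 527/6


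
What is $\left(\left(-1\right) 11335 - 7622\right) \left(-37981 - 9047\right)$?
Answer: $891509796$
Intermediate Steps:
$\left(\left(-1\right) 11335 - 7622\right) \left(-37981 - 9047\right) = \left(-11335 - 7622\right) \left(-47028\right) = \left(-18957\right) \left(-47028\right) = 891509796$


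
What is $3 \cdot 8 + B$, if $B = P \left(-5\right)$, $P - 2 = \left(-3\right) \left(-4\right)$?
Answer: $-46$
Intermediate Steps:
$P = 14$ ($P = 2 - -12 = 2 + 12 = 14$)
$B = -70$ ($B = 14 \left(-5\right) = -70$)
$3 \cdot 8 + B = 3 \cdot 8 - 70 = 24 - 70 = -46$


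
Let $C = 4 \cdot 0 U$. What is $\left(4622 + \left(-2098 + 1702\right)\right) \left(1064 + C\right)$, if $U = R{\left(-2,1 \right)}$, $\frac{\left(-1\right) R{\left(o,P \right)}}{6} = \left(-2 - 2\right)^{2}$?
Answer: $4496464$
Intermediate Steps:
$R{\left(o,P \right)} = -96$ ($R{\left(o,P \right)} = - 6 \left(-2 - 2\right)^{2} = - 6 \left(-4\right)^{2} = \left(-6\right) 16 = -96$)
$U = -96$
$C = 0$ ($C = 4 \cdot 0 \left(-96\right) = 0 \left(-96\right) = 0$)
$\left(4622 + \left(-2098 + 1702\right)\right) \left(1064 + C\right) = \left(4622 + \left(-2098 + 1702\right)\right) \left(1064 + 0\right) = \left(4622 - 396\right) 1064 = 4226 \cdot 1064 = 4496464$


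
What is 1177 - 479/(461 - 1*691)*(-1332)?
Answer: -183659/115 ≈ -1597.0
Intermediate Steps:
1177 - 479/(461 - 1*691)*(-1332) = 1177 - 479/(461 - 691)*(-1332) = 1177 - 479/(-230)*(-1332) = 1177 - 479*(-1/230)*(-1332) = 1177 + (479/230)*(-1332) = 1177 - 319014/115 = -183659/115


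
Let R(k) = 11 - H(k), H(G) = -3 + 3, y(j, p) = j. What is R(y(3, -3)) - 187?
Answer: -176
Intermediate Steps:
H(G) = 0
R(k) = 11 (R(k) = 11 - 1*0 = 11 + 0 = 11)
R(y(3, -3)) - 187 = 11 - 187 = -176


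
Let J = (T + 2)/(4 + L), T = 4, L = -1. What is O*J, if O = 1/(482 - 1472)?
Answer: -1/495 ≈ -0.0020202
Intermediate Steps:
J = 2 (J = (4 + 2)/(4 - 1) = 6/3 = 6*(⅓) = 2)
O = -1/990 (O = 1/(-990) = -1/990 ≈ -0.0010101)
O*J = -1/990*2 = -1/495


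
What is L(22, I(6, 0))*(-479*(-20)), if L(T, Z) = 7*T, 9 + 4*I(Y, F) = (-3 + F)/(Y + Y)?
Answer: 1475320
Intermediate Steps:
I(Y, F) = -9/4 + (-3 + F)/(8*Y) (I(Y, F) = -9/4 + ((-3 + F)/(Y + Y))/4 = -9/4 + ((-3 + F)/((2*Y)))/4 = -9/4 + ((-3 + F)*(1/(2*Y)))/4 = -9/4 + ((-3 + F)/(2*Y))/4 = -9/4 + (-3 + F)/(8*Y))
L(22, I(6, 0))*(-479*(-20)) = (7*22)*(-479*(-20)) = 154*9580 = 1475320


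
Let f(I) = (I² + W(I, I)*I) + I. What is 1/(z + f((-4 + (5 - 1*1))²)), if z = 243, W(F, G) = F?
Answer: 1/243 ≈ 0.0041152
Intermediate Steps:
f(I) = I + 2*I² (f(I) = (I² + I*I) + I = (I² + I²) + I = 2*I² + I = I + 2*I²)
1/(z + f((-4 + (5 - 1*1))²)) = 1/(243 + (-4 + (5 - 1*1))²*(1 + 2*(-4 + (5 - 1*1))²)) = 1/(243 + (-4 + (5 - 1))²*(1 + 2*(-4 + (5 - 1))²)) = 1/(243 + (-4 + 4)²*(1 + 2*(-4 + 4)²)) = 1/(243 + 0²*(1 + 2*0²)) = 1/(243 + 0*(1 + 2*0)) = 1/(243 + 0*(1 + 0)) = 1/(243 + 0*1) = 1/(243 + 0) = 1/243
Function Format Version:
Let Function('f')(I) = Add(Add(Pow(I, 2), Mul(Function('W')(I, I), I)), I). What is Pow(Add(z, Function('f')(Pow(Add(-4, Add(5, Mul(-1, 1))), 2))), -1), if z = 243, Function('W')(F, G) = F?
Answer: Rational(1, 243) ≈ 0.0041152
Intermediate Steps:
Function('f')(I) = Add(I, Mul(2, Pow(I, 2))) (Function('f')(I) = Add(Add(Pow(I, 2), Mul(I, I)), I) = Add(Add(Pow(I, 2), Pow(I, 2)), I) = Add(Mul(2, Pow(I, 2)), I) = Add(I, Mul(2, Pow(I, 2))))
Pow(Add(z, Function('f')(Pow(Add(-4, Add(5, Mul(-1, 1))), 2))), -1) = Pow(Add(243, Mul(Pow(Add(-4, Add(5, Mul(-1, 1))), 2), Add(1, Mul(2, Pow(Add(-4, Add(5, Mul(-1, 1))), 2))))), -1) = Pow(Add(243, Mul(Pow(Add(-4, Add(5, -1)), 2), Add(1, Mul(2, Pow(Add(-4, Add(5, -1)), 2))))), -1) = Pow(Add(243, Mul(Pow(Add(-4, 4), 2), Add(1, Mul(2, Pow(Add(-4, 4), 2))))), -1) = Pow(Add(243, Mul(Pow(0, 2), Add(1, Mul(2, Pow(0, 2))))), -1) = Pow(Add(243, Mul(0, Add(1, Mul(2, 0)))), -1) = Pow(Add(243, Mul(0, Add(1, 0))), -1) = Pow(Add(243, Mul(0, 1)), -1) = Pow(Add(243, 0), -1) = Pow(243, -1) = Rational(1, 243)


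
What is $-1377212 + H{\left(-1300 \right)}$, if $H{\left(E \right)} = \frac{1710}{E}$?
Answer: $- \frac{179037731}{130} \approx -1.3772 \cdot 10^{6}$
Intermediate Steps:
$-1377212 + H{\left(-1300 \right)} = -1377212 + \frac{1710}{-1300} = -1377212 + 1710 \left(- \frac{1}{1300}\right) = -1377212 - \frac{171}{130} = - \frac{179037731}{130}$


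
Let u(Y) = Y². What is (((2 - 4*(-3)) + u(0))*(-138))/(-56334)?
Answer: 322/9389 ≈ 0.034295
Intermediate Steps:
(((2 - 4*(-3)) + u(0))*(-138))/(-56334) = (((2 - 4*(-3)) + 0²)*(-138))/(-56334) = (((2 + 12) + 0)*(-138))*(-1/56334) = ((14 + 0)*(-138))*(-1/56334) = (14*(-138))*(-1/56334) = -1932*(-1/56334) = 322/9389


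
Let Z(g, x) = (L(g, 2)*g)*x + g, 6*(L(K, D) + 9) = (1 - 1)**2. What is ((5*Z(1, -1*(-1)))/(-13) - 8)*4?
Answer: -256/13 ≈ -19.692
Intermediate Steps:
L(K, D) = -9 (L(K, D) = -9 + (1 - 1)**2/6 = -9 + (1/6)*0**2 = -9 + (1/6)*0 = -9 + 0 = -9)
Z(g, x) = g - 9*g*x (Z(g, x) = (-9*g)*x + g = -9*g*x + g = g - 9*g*x)
((5*Z(1, -1*(-1)))/(-13) - 8)*4 = ((5*(1*(1 - (-9)*(-1))))/(-13) - 8)*4 = ((5*(1*(1 - 9*1)))*(-1/13) - 8)*4 = ((5*(1*(1 - 9)))*(-1/13) - 8)*4 = ((5*(1*(-8)))*(-1/13) - 8)*4 = ((5*(-8))*(-1/13) - 8)*4 = (-40*(-1/13) - 8)*4 = (40/13 - 8)*4 = -64/13*4 = -256/13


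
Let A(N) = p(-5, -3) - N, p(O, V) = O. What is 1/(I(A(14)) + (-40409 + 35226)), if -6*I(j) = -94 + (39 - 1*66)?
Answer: -6/30977 ≈ -0.00019369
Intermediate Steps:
A(N) = -5 - N
I(j) = 121/6 (I(j) = -(-94 + (39 - 1*66))/6 = -(-94 + (39 - 66))/6 = -(-94 - 27)/6 = -⅙*(-121) = 121/6)
1/(I(A(14)) + (-40409 + 35226)) = 1/(121/6 + (-40409 + 35226)) = 1/(121/6 - 5183) = 1/(-30977/6) = -6/30977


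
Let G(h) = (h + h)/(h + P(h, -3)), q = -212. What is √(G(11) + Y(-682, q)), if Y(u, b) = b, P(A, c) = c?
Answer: 3*I*√93/2 ≈ 14.465*I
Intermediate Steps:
G(h) = 2*h/(-3 + h) (G(h) = (h + h)/(h - 3) = (2*h)/(-3 + h) = 2*h/(-3 + h))
√(G(11) + Y(-682, q)) = √(2*11/(-3 + 11) - 212) = √(2*11/8 - 212) = √(2*11*(⅛) - 212) = √(11/4 - 212) = √(-837/4) = 3*I*√93/2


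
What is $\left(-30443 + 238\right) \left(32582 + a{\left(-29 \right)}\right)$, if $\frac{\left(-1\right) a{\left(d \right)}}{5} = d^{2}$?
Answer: $-857127285$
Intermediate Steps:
$a{\left(d \right)} = - 5 d^{2}$
$\left(-30443 + 238\right) \left(32582 + a{\left(-29 \right)}\right) = \left(-30443 + 238\right) \left(32582 - 5 \left(-29\right)^{2}\right) = - 30205 \left(32582 - 4205\right) = \left(-30205\right) 28377 = -857127285$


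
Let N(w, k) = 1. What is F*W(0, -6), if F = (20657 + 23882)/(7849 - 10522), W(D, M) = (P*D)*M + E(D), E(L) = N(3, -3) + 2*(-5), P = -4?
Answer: 4049/27 ≈ 149.96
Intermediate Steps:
E(L) = -9 (E(L) = 1 + 2*(-5) = 1 - 10 = -9)
W(D, M) = -9 - 4*D*M (W(D, M) = (-4*D)*M - 9 = -4*D*M - 9 = -9 - 4*D*M)
F = -4049/243 (F = 44539/(-2673) = 44539*(-1/2673) = -4049/243 ≈ -16.663)
F*W(0, -6) = -4049*(-9 - 4*0*(-6))/243 = -4049*(-9 + 0)/243 = -4049/243*(-9) = 4049/27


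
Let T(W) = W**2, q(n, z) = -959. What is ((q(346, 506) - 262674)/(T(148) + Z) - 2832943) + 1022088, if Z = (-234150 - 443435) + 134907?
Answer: -943045938137/520774 ≈ -1.8109e+6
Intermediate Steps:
Z = -542678 (Z = -677585 + 134907 = -542678)
((q(346, 506) - 262674)/(T(148) + Z) - 2832943) + 1022088 = ((-959 - 262674)/(148**2 - 542678) - 2832943) + 1022088 = (-263633/(21904 - 542678) - 2832943) + 1022088 = (-263633/(-520774) - 2832943) + 1022088 = (-263633*(-1/520774) - 2832943) + 1022088 = (263633/520774 - 2832943) + 1022088 = -1475322794249/520774 + 1022088 = -943045938137/520774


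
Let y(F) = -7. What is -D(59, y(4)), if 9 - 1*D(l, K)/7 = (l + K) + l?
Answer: 714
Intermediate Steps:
D(l, K) = 63 - 14*l - 7*K (D(l, K) = 63 - 7*((l + K) + l) = 63 - 7*((K + l) + l) = 63 - 7*(K + 2*l) = 63 + (-14*l - 7*K) = 63 - 14*l - 7*K)
-D(59, y(4)) = -(63 - 14*59 - 7*(-7)) = -(63 - 826 + 49) = -1*(-714) = 714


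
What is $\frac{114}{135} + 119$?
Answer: $\frac{5393}{45} \approx 119.84$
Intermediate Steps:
$\frac{114}{135} + 119 = 114 \cdot \frac{1}{135} + 119 = \frac{38}{45} + 119 = \frac{5393}{45}$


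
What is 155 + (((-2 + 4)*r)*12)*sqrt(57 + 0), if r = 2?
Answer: 155 + 48*sqrt(57) ≈ 517.39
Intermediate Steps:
155 + (((-2 + 4)*r)*12)*sqrt(57 + 0) = 155 + (((-2 + 4)*2)*12)*sqrt(57 + 0) = 155 + ((2*2)*12)*sqrt(57) = 155 + (4*12)*sqrt(57) = 155 + 48*sqrt(57)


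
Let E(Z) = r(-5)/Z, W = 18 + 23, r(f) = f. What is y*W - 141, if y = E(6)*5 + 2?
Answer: -1379/6 ≈ -229.83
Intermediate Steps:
W = 41
E(Z) = -5/Z
y = -13/6 (y = -5/6*5 + 2 = -25/6 + 2 = -13/6 ≈ -2.1667)
y*W - 141 = -13/6*41 - 141 = -533/6 - 141 = -1379/6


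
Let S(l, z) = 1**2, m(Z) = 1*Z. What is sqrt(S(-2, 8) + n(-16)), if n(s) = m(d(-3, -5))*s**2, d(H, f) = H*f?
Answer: sqrt(3841) ≈ 61.976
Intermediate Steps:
m(Z) = Z
n(s) = 15*s**2 (n(s) = (-3*(-5))*s**2 = 15*s**2)
S(l, z) = 1
sqrt(S(-2, 8) + n(-16)) = sqrt(1 + 15*(-16)**2) = sqrt(1 + 15*256) = sqrt(1 + 3840) = sqrt(3841)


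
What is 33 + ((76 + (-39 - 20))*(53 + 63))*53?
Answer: 104549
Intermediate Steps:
33 + ((76 + (-39 - 20))*(53 + 63))*53 = 33 + ((76 - 59)*116)*53 = 33 + (17*116)*53 = 33 + 1972*53 = 33 + 104516 = 104549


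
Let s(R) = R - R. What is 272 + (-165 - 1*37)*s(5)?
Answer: 272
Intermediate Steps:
s(R) = 0
272 + (-165 - 1*37)*s(5) = 272 + (-165 - 1*37)*0 = 272 + (-165 - 37)*0 = 272 - 202*0 = 272 + 0 = 272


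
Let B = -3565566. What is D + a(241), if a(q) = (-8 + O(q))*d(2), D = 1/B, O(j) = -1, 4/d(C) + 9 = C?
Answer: 128360369/24958962 ≈ 5.1429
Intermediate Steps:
d(C) = 4/(-9 + C)
D = -1/3565566 (D = 1/(-3565566) = -1/3565566 ≈ -2.8046e-7)
a(q) = 36/7 (a(q) = (-8 - 1)*(4/(-9 + 2)) = -36/(-7) = -36*(-1)/7 = -9*(-4/7) = 36/7)
D + a(241) = -1/3565566 + 36/7 = 128360369/24958962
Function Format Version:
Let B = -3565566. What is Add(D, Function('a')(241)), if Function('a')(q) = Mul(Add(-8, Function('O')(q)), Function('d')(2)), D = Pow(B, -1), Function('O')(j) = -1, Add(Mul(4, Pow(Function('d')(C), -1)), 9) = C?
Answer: Rational(128360369, 24958962) ≈ 5.1429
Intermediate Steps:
Function('d')(C) = Mul(4, Pow(Add(-9, C), -1))
D = Rational(-1, 3565566) (D = Pow(-3565566, -1) = Rational(-1, 3565566) ≈ -2.8046e-7)
Function('a')(q) = Rational(36, 7) (Function('a')(q) = Mul(Add(-8, -1), Mul(4, Pow(Add(-9, 2), -1))) = Mul(-9, Mul(4, Pow(-7, -1))) = Mul(-9, Mul(4, Rational(-1, 7))) = Mul(-9, Rational(-4, 7)) = Rational(36, 7))
Add(D, Function('a')(241)) = Add(Rational(-1, 3565566), Rational(36, 7)) = Rational(128360369, 24958962)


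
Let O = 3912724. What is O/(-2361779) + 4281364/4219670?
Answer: -457054892466/711851999495 ≈ -0.64206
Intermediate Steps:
O/(-2361779) + 4281364/4219670 = 3912724/(-2361779) + 4281364/4219670 = 3912724*(-1/2361779) + 4281364*(1/4219670) = -3912724/2361779 + 2140682/2109835 = -457054892466/711851999495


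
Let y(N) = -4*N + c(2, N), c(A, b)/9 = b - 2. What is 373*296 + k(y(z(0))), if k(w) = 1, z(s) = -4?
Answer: 110409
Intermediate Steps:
c(A, b) = -18 + 9*b (c(A, b) = 9*(b - 2) = 9*(-2 + b) = -18 + 9*b)
y(N) = -18 + 5*N (y(N) = -4*N + (-18 + 9*N) = -18 + 5*N)
373*296 + k(y(z(0))) = 373*296 + 1 = 110408 + 1 = 110409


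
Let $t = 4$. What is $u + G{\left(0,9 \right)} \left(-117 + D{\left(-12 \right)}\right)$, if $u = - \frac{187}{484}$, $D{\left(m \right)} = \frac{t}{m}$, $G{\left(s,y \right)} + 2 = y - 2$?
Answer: $- \frac{77491}{132} \approx -587.05$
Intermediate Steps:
$G{\left(s,y \right)} = -4 + y$ ($G{\left(s,y \right)} = -2 + \left(y - 2\right) = -2 + \left(-2 + y\right) = -4 + y$)
$D{\left(m \right)} = \frac{4}{m}$
$u = - \frac{17}{44}$ ($u = \left(-187\right) \frac{1}{484} = - \frac{17}{44} \approx -0.38636$)
$u + G{\left(0,9 \right)} \left(-117 + D{\left(-12 \right)}\right) = - \frac{17}{44} + \left(-4 + 9\right) \left(-117 + \frac{4}{-12}\right) = - \frac{17}{44} + 5 \left(-117 + 4 \left(- \frac{1}{12}\right)\right) = - \frac{17}{44} + 5 \left(-117 - \frac{1}{3}\right) = - \frac{17}{44} + 5 \left(- \frac{352}{3}\right) = - \frac{17}{44} - \frac{1760}{3} = - \frac{77491}{132}$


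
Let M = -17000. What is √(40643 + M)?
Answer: 3*√2627 ≈ 153.76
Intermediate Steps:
√(40643 + M) = √(40643 - 17000) = √23643 = 3*√2627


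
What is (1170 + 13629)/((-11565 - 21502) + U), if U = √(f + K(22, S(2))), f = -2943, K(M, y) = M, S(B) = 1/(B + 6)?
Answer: -163119511/364476470 - 4933*I*√2921/364476470 ≈ -0.44754 - 0.00073149*I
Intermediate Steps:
S(B) = 1/(6 + B)
U = I*√2921 (U = √(-2943 + 22) = √(-2921) = I*√2921 ≈ 54.046*I)
(1170 + 13629)/((-11565 - 21502) + U) = (1170 + 13629)/((-11565 - 21502) + I*√2921) = 14799/(-33067 + I*√2921)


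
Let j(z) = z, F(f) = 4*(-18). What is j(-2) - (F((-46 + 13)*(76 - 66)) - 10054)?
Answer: 10124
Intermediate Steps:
F(f) = -72
j(-2) - (F((-46 + 13)*(76 - 66)) - 10054) = -2 - (-72 - 10054) = -2 - 1*(-10126) = -2 + 10126 = 10124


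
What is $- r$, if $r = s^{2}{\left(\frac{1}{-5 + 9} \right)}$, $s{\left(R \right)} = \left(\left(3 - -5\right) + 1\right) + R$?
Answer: $- \frac{1369}{16} \approx -85.563$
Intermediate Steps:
$s{\left(R \right)} = 9 + R$ ($s{\left(R \right)} = \left(\left(3 + 5\right) + 1\right) + R = \left(8 + 1\right) + R = 9 + R$)
$r = \frac{1369}{16}$ ($r = \left(9 + \frac{1}{-5 + 9}\right)^{2} = \left(9 + \frac{1}{4}\right)^{2} = \left(\frac{37}{4}\right)^{2} = \frac{1369}{16} \approx 85.563$)
$- r = \left(-1\right) \frac{1369}{16} = - \frac{1369}{16}$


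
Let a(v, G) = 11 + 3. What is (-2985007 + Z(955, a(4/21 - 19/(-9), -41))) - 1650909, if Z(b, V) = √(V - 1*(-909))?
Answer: -4635916 + √923 ≈ -4.6359e+6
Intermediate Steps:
a(v, G) = 14
Z(b, V) = √(909 + V) (Z(b, V) = √(V + 909) = √(909 + V))
(-2985007 + Z(955, a(4/21 - 19/(-9), -41))) - 1650909 = (-2985007 + √(909 + 14)) - 1650909 = (-2985007 + √923) - 1650909 = -4635916 + √923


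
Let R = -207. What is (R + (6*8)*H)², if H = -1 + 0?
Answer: 65025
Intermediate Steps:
H = -1
(R + (6*8)*H)² = (-207 + (6*8)*(-1))² = (-207 + 48*(-1))² = (-207 - 48)² = (-255)² = 65025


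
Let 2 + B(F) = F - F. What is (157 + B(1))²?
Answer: 24025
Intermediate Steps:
B(F) = -2 (B(F) = -2 + (F - F) = -2 + 0 = -2)
(157 + B(1))² = (157 - 2)² = 155² = 24025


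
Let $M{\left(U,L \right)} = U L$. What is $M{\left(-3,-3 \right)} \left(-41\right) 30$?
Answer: $-11070$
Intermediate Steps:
$M{\left(U,L \right)} = L U$
$M{\left(-3,-3 \right)} \left(-41\right) 30 = \left(-3\right) \left(-3\right) \left(-41\right) 30 = 9 \left(-41\right) 30 = \left(-369\right) 30 = -11070$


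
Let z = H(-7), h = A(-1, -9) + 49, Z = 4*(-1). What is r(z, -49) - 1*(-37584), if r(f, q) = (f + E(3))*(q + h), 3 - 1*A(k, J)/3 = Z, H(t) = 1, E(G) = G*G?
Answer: 37794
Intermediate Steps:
E(G) = G²
Z = -4
A(k, J) = 21 (A(k, J) = 9 - 3*(-4) = 9 + 12 = 21)
h = 70 (h = 21 + 49 = 70)
z = 1
r(f, q) = (9 + f)*(70 + q) (r(f, q) = (f + 3²)*(q + 70) = (f + 9)*(70 + q) = (9 + f)*(70 + q))
r(z, -49) - 1*(-37584) = (630 + 9*(-49) + 70*1 + 1*(-49)) - 1*(-37584) = (630 - 441 + 70 - 49) + 37584 = 210 + 37584 = 37794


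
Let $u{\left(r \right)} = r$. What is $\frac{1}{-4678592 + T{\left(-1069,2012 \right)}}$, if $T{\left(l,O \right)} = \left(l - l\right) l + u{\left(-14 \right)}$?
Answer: $- \frac{1}{4678606} \approx -2.1374 \cdot 10^{-7}$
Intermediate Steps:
$T{\left(l,O \right)} = -14$ ($T{\left(l,O \right)} = \left(l - l\right) l - 14 = 0 l - 14 = 0 - 14 = -14$)
$\frac{1}{-4678592 + T{\left(-1069,2012 \right)}} = \frac{1}{-4678592 - 14} = \frac{1}{-4678606} = - \frac{1}{4678606}$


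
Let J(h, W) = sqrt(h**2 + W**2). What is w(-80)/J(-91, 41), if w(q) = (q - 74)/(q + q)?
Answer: 77*sqrt(9962)/796960 ≈ 0.0096433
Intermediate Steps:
J(h, W) = sqrt(W**2 + h**2)
w(q) = (-74 + q)/(2*q) (w(q) = (-74 + q)/((2*q)) = (-74 + q)*(1/(2*q)) = (-74 + q)/(2*q))
w(-80)/J(-91, 41) = ((1/2)*(-74 - 80)/(-80))/(sqrt(41**2 + (-91)**2)) = ((1/2)*(-1/80)*(-154))/(sqrt(1681 + 8281)) = 77/(80*(sqrt(9962))) = 77*(sqrt(9962)/9962)/80 = 77*sqrt(9962)/796960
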